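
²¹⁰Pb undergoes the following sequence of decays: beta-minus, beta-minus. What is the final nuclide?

Start: (A, Z) = (210, 82).
After β⁻: (210, 83).
After β⁻: (210, 84).
Z = 84 is polonium.

Po-210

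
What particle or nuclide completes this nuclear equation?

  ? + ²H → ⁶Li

alpha particle

Conserve mass number: A + 2 = 6, so A = 4.
Conserve atomic number: Z + 1 = 3, so Z = 2.
A = 4 and Z = 2 is ⁴He — an alpha particle.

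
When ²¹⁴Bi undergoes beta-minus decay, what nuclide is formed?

Po-214

Beta-minus decay: mass number changes by +0, atomic number by +1.
A: 214 = 214; Z: 83 + 1 = 84.
Z = 84 is polonium, so the daughter is ²¹⁴Po.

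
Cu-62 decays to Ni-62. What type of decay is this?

ΔA = 62 − 62 = 0; ΔZ = 28 − 29 = -1.
A is unchanged and Z drops by 1 — a proton has become a neutron (β⁺ emission or electron capture).

beta-plus decay or electron capture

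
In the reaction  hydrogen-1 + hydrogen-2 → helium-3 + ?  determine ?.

gamma ray

Conserve mass number: 1 + 2 = 3 + A, so A = 0.
Conserve atomic number: 1 + 1 = 2 + Z, so Z = 0.
A = 0 and Z = 0 is γ — a gamma ray.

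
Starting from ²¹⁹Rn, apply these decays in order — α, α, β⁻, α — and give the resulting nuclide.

Start: (A, Z) = (219, 86).
After α: (215, 84).
After α: (211, 82).
After β⁻: (211, 83).
After α: (207, 81).
Z = 81 is thallium.

Tl-207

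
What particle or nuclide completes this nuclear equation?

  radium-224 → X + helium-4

Rn-220

Conserve mass number: 224 = A + 4, so A = 220.
Conserve atomic number: 88 = Z + 2, so Z = 86.
Z = 86 is radon, so the species is radon-220.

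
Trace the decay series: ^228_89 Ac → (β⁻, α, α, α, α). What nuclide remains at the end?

Start: (A, Z) = (228, 89).
After β⁻: (228, 90).
After α: (224, 88).
After α: (220, 86).
After α: (216, 84).
After α: (212, 82).
Z = 82 is lead.

Pb-212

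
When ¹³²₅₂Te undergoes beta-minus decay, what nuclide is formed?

Beta-minus decay: mass number changes by +0, atomic number by +1.
A: 132 = 132; Z: 52 + 1 = 53.
Z = 53 is iodine, so the daughter is ¹³²₅₃I.

I-132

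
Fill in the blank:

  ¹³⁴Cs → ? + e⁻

Ba-134

Conserve mass number: 134 = A + 0, so A = 134.
Conserve atomic number: 55 = Z − 1, so Z = 56.
Z = 56 is barium, so the species is ¹³⁴Ba.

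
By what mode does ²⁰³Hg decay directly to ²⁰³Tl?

beta-minus decay

ΔA = 203 − 203 = 0; ΔZ = 81 − 80 = +1.
A is unchanged and Z rises by 1 — a neutron has become a proton (β⁻ decay).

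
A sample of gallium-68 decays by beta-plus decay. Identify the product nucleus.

Beta-plus decay: mass number changes by +0, atomic number by -1.
A: 68 = 68; Z: 31 − 1 = 30.
Z = 30 is zinc, so the daughter is zinc-68.

Zn-68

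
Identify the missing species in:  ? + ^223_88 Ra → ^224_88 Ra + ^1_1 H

Conserve mass number: A + 223 = 224 + 1, so A = 2.
Conserve atomic number: Z + 88 = 88 + 1, so Z = 1.
A = 2 and Z = 1 is ^2_1 H — a deuteron.

deuteron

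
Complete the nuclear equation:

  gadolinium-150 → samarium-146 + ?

Conserve mass number: 150 = 146 + A, so A = 4.
Conserve atomic number: 64 = 62 + Z, so Z = 2.
A = 4 and Z = 2 is helium-4 — an alpha particle.

alpha particle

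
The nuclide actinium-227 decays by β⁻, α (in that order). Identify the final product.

Ra-223

Start: (A, Z) = (227, 89).
After β⁻: (227, 90).
After α: (223, 88).
Z = 88 is radium.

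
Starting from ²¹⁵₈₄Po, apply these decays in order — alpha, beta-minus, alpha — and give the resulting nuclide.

Start: (A, Z) = (215, 84).
After α: (211, 82).
After β⁻: (211, 83).
After α: (207, 81).
Z = 81 is thallium.

Tl-207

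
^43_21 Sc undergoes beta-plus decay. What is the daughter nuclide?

Beta-plus decay: mass number changes by +0, atomic number by -1.
A: 43 = 43; Z: 21 − 1 = 20.
Z = 20 is calcium, so the daughter is ^43_20 Ca.

Ca-43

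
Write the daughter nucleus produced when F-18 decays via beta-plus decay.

O-18

Beta-plus decay: mass number changes by +0, atomic number by -1.
A: 18 = 18; Z: 9 − 1 = 8.
Z = 8 is oxygen, so the daughter is O-18.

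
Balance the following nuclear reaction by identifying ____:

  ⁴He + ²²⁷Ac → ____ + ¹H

Conserve mass number: 4 + 227 = A + 1, so A = 230.
Conserve atomic number: 2 + 89 = Z + 1, so Z = 90.
Z = 90 is thorium, so the species is ²³⁰Th.

Th-230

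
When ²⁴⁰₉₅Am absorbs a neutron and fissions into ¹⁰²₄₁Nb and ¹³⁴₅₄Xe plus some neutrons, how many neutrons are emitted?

5

Conserve mass number: 241 = 102 + 134 + k, so k = 241 − 236 = 5.
Check atomic number: 95 = 41 + 54 + 0 = 95. ✓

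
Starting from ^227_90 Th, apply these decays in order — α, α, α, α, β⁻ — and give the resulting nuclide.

Start: (A, Z) = (227, 90).
After α: (223, 88).
After α: (219, 86).
After α: (215, 84).
After α: (211, 82).
After β⁻: (211, 83).
Z = 83 is bismuth.

Bi-211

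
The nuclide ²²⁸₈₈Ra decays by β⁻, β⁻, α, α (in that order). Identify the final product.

Rn-220

Start: (A, Z) = (228, 88).
After β⁻: (228, 89).
After β⁻: (228, 90).
After α: (224, 88).
After α: (220, 86).
Z = 86 is radon.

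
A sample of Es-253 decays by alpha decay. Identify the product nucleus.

Bk-249

Alpha decay: mass number changes by -4, atomic number by -2.
A: 253 − 4 = 249; Z: 99 − 2 = 97.
Z = 97 is berkelium, so the daughter is Bk-249.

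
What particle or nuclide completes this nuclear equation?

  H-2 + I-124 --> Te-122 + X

alpha particle

Conserve mass number: 2 + 124 = 122 + A, so A = 4.
Conserve atomic number: 1 + 53 = 52 + Z, so Z = 2.
A = 4 and Z = 2 is He-4 — an alpha particle.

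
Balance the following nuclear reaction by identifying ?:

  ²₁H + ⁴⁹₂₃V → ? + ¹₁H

V-50

Conserve mass number: 2 + 49 = A + 1, so A = 50.
Conserve atomic number: 1 + 23 = Z + 1, so Z = 23.
Z = 23 is vanadium, so the species is ⁵⁰₂₃V.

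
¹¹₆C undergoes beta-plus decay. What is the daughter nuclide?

Beta-plus decay: mass number changes by +0, atomic number by -1.
A: 11 = 11; Z: 6 − 1 = 5.
Z = 5 is boron, so the daughter is ¹¹₅B.

B-11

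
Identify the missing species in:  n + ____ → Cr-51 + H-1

Mn-51

Conserve mass number: 1 + A = 51 + 1, so A = 51.
Conserve atomic number: 0 + Z = 24 + 1, so Z = 25.
Z = 25 is manganese, so the species is Mn-51.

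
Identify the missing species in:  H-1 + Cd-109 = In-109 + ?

neutron

Conserve mass number: 1 + 109 = 109 + A, so A = 1.
Conserve atomic number: 1 + 48 = 49 + Z, so Z = 0.
A = 1 and Z = 0 is n — a neutron.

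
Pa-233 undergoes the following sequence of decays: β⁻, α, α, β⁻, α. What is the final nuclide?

Start: (A, Z) = (233, 91).
After β⁻: (233, 92).
After α: (229, 90).
After α: (225, 88).
After β⁻: (225, 89).
After α: (221, 87).
Z = 87 is francium.

Fr-221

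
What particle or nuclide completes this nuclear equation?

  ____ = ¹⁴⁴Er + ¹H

Conserve mass number: A = 144 + 1, so A = 145.
Conserve atomic number: Z = 68 + 1, so Z = 69.
Z = 69 is thulium, so the species is ¹⁴⁵Tm.

Tm-145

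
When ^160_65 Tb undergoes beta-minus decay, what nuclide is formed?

Dy-160

Beta-minus decay: mass number changes by +0, atomic number by +1.
A: 160 = 160; Z: 65 + 1 = 66.
Z = 66 is dysprosium, so the daughter is ^160_66 Dy.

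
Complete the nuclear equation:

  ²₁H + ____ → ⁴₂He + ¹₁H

Conserve mass number: 2 + A = 4 + 1, so A = 3.
Conserve atomic number: 1 + Z = 2 + 1, so Z = 2.
Z = 2 is helium, so the species is ³₂He.

He-3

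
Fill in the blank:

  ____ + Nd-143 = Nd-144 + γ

Conserve mass number: A + 143 = 144 + 0, so A = 1.
Conserve atomic number: Z + 60 = 60 + 0, so Z = 0.
A = 1 and Z = 0 is n — a neutron.

neutron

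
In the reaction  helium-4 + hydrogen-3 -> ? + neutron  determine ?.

Conserve mass number: 4 + 3 = A + 1, so A = 6.
Conserve atomic number: 2 + 1 = Z + 0, so Z = 3.
Z = 3 is lithium, so the species is lithium-6.

Li-6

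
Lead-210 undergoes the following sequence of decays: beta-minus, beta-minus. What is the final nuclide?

Start: (A, Z) = (210, 82).
After β⁻: (210, 83).
After β⁻: (210, 84).
Z = 84 is polonium.

Po-210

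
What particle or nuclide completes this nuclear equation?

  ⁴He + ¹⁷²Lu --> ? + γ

Conserve mass number: 4 + 172 = A + 0, so A = 176.
Conserve atomic number: 2 + 71 = Z + 0, so Z = 73.
Z = 73 is tantalum, so the species is ¹⁷⁶Ta.

Ta-176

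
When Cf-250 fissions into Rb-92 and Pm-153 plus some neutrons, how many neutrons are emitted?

5

Conserve mass number: 250 = 92 + 153 + k, so k = 250 − 245 = 5.
Check atomic number: 98 = 37 + 61 + 0 = 98. ✓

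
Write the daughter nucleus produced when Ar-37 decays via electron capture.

Cl-37

Electron capture: mass number changes by +0, atomic number by -1.
A: 37 = 37; Z: 18 − 1 = 17.
Z = 17 is chlorine, so the daughter is Cl-37.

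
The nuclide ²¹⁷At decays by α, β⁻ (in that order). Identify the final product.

Start: (A, Z) = (217, 85).
After α: (213, 83).
After β⁻: (213, 84).
Z = 84 is polonium.

Po-213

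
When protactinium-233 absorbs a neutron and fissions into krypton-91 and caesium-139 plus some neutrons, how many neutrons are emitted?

Conserve mass number: 234 = 91 + 139 + k, so k = 234 − 230 = 4.
Check atomic number: 91 = 36 + 55 + 0 = 91. ✓

4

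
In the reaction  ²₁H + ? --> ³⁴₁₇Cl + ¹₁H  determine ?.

Cl-33

Conserve mass number: 2 + A = 34 + 1, so A = 33.
Conserve atomic number: 1 + Z = 17 + 1, so Z = 17.
Z = 17 is chlorine, so the species is ³³₁₇Cl.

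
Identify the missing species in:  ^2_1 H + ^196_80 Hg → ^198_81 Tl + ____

Conserve mass number: 2 + 196 = 198 + A, so A = 0.
Conserve atomic number: 1 + 80 = 81 + Z, so Z = 0.
A = 0 and Z = 0 is ^0_0 γ — a gamma ray.

gamma ray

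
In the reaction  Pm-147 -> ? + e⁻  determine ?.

Sm-147

Conserve mass number: 147 = A + 0, so A = 147.
Conserve atomic number: 61 = Z − 1, so Z = 62.
Z = 62 is samarium, so the species is Sm-147.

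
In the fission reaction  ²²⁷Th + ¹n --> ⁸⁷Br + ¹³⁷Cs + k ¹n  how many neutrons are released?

Conserve mass number: 228 = 87 + 137 + k, so k = 228 − 224 = 4.
Check atomic number: 90 = 35 + 55 + 0 = 90. ✓

4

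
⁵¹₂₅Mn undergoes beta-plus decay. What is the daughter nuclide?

Beta-plus decay: mass number changes by +0, atomic number by -1.
A: 51 = 51; Z: 25 − 1 = 24.
Z = 24 is chromium, so the daughter is ⁵¹₂₄Cr.

Cr-51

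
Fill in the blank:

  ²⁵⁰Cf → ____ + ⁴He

Conserve mass number: 250 = A + 4, so A = 246.
Conserve atomic number: 98 = Z + 2, so Z = 96.
Z = 96 is curium, so the species is ²⁴⁶Cm.

Cm-246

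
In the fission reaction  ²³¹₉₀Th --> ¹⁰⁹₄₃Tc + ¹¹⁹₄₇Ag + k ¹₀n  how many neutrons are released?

Conserve mass number: 231 = 109 + 119 + k, so k = 231 − 228 = 3.
Check atomic number: 90 = 43 + 47 + 0 = 90. ✓

3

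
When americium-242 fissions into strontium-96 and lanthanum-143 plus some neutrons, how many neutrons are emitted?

Conserve mass number: 242 = 96 + 143 + k, so k = 242 − 239 = 3.
Check atomic number: 95 = 38 + 57 + 0 = 95. ✓

3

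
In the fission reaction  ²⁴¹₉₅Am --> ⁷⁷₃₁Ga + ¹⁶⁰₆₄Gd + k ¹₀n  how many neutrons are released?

4

Conserve mass number: 241 = 77 + 160 + k, so k = 241 − 237 = 4.
Check atomic number: 95 = 31 + 64 + 0 = 95. ✓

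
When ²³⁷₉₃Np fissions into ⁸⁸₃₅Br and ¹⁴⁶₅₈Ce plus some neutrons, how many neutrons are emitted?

3

Conserve mass number: 237 = 88 + 146 + k, so k = 237 − 234 = 3.
Check atomic number: 93 = 35 + 58 + 0 = 93. ✓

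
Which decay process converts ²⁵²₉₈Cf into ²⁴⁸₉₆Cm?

alpha decay

ΔA = 248 − 252 = -4; ΔZ = 96 − 98 = -2.
A drops by 4 and Z drops by 2 — the signature of alpha emission.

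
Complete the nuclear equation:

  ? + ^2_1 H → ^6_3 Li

Conserve mass number: A + 2 = 6, so A = 4.
Conserve atomic number: Z + 1 = 3, so Z = 2.
A = 4 and Z = 2 is ^4_2 He — an alpha particle.

alpha particle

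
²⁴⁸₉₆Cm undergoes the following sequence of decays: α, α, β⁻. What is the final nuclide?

Start: (A, Z) = (248, 96).
After α: (244, 94).
After α: (240, 92).
After β⁻: (240, 93).
Z = 93 is neptunium.

Np-240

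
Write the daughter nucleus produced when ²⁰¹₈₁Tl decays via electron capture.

Hg-201

Electron capture: mass number changes by +0, atomic number by -1.
A: 201 = 201; Z: 81 − 1 = 80.
Z = 80 is mercury, so the daughter is ²⁰¹₈₀Hg.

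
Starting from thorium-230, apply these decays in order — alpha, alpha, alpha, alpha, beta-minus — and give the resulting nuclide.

Bi-214

Start: (A, Z) = (230, 90).
After α: (226, 88).
After α: (222, 86).
After α: (218, 84).
After α: (214, 82).
After β⁻: (214, 83).
Z = 83 is bismuth.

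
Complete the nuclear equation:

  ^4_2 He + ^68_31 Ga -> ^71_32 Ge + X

Conserve mass number: 4 + 68 = 71 + A, so A = 1.
Conserve atomic number: 2 + 31 = 32 + Z, so Z = 1.
A = 1 and Z = 1 is ^1_1 H — a proton.

proton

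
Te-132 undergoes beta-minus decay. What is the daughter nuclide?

Beta-minus decay: mass number changes by +0, atomic number by +1.
A: 132 = 132; Z: 52 + 1 = 53.
Z = 53 is iodine, so the daughter is I-132.

I-132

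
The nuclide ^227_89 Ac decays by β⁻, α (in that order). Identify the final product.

Start: (A, Z) = (227, 89).
After β⁻: (227, 90).
After α: (223, 88).
Z = 88 is radium.

Ra-223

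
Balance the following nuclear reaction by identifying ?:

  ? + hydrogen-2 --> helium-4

deuteron

Conserve mass number: A + 2 = 4, so A = 2.
Conserve atomic number: Z + 1 = 2, so Z = 1.
A = 2 and Z = 1 is hydrogen-2 — a deuteron.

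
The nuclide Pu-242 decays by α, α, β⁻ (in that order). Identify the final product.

Pa-234

Start: (A, Z) = (242, 94).
After α: (238, 92).
After α: (234, 90).
After β⁻: (234, 91).
Z = 91 is protactinium.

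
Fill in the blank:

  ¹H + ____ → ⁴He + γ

triton

Conserve mass number: 1 + A = 4 + 0, so A = 3.
Conserve atomic number: 1 + Z = 2 + 0, so Z = 1.
A = 3 and Z = 1 is ³H — a triton.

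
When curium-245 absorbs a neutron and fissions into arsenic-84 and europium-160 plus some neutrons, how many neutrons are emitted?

Conserve mass number: 246 = 84 + 160 + k, so k = 246 − 244 = 2.
Check atomic number: 96 = 33 + 63 + 0 = 96. ✓

2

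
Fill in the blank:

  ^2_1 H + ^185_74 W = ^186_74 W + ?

proton

Conserve mass number: 2 + 185 = 186 + A, so A = 1.
Conserve atomic number: 1 + 74 = 74 + Z, so Z = 1.
A = 1 and Z = 1 is ^1_1 H — a proton.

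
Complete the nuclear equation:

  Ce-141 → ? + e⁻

Conserve mass number: 141 = A + 0, so A = 141.
Conserve atomic number: 58 = Z − 1, so Z = 59.
Z = 59 is praseodymium, so the species is Pr-141.

Pr-141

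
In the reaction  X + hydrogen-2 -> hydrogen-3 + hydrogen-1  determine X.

deuteron

Conserve mass number: A + 2 = 3 + 1, so A = 2.
Conserve atomic number: Z + 1 = 1 + 1, so Z = 1.
A = 2 and Z = 1 is hydrogen-2 — a deuteron.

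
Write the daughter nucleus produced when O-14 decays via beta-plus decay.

Beta-plus decay: mass number changes by +0, atomic number by -1.
A: 14 = 14; Z: 8 − 1 = 7.
Z = 7 is nitrogen, so the daughter is N-14.

N-14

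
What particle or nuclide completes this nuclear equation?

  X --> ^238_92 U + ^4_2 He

Conserve mass number: A = 238 + 4, so A = 242.
Conserve atomic number: Z = 92 + 2, so Z = 94.
Z = 94 is plutonium, so the species is ^242_94 Pu.

Pu-242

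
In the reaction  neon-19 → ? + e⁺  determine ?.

F-19

Conserve mass number: 19 = A + 0, so A = 19.
Conserve atomic number: 10 = Z + 1, so Z = 9.
Z = 9 is fluorine, so the species is fluorine-19.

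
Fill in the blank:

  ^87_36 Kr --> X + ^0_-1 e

Conserve mass number: 87 = A + 0, so A = 87.
Conserve atomic number: 36 = Z − 1, so Z = 37.
Z = 37 is rubidium, so the species is ^87_37 Rb.

Rb-87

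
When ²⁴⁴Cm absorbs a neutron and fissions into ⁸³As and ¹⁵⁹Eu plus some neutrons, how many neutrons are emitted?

3

Conserve mass number: 245 = 83 + 159 + k, so k = 245 − 242 = 3.
Check atomic number: 96 = 33 + 63 + 0 = 96. ✓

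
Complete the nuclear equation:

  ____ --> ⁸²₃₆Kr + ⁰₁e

Conserve mass number: A = 82 + 0, so A = 82.
Conserve atomic number: Z = 36 + 1, so Z = 37.
Z = 37 is rubidium, so the species is ⁸²₃₇Rb.

Rb-82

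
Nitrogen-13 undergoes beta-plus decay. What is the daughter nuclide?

C-13

Beta-plus decay: mass number changes by +0, atomic number by -1.
A: 13 = 13; Z: 7 − 1 = 6.
Z = 6 is carbon, so the daughter is carbon-13.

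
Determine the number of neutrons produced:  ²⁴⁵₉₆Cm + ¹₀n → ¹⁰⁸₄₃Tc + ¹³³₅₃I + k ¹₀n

Conserve mass number: 246 = 108 + 133 + k, so k = 246 − 241 = 5.
Check atomic number: 96 = 43 + 53 + 0 = 96. ✓

5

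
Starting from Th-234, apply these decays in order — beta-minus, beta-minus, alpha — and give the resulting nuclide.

Start: (A, Z) = (234, 90).
After β⁻: (234, 91).
After β⁻: (234, 92).
After α: (230, 90).
Z = 90 is thorium.

Th-230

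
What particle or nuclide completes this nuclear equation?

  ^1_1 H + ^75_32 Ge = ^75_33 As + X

Conserve mass number: 1 + 75 = 75 + A, so A = 1.
Conserve atomic number: 1 + 32 = 33 + Z, so Z = 0.
A = 1 and Z = 0 is ^1_0 n — a neutron.

neutron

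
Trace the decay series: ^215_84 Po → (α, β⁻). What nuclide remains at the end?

Start: (A, Z) = (215, 84).
After α: (211, 82).
After β⁻: (211, 83).
Z = 83 is bismuth.

Bi-211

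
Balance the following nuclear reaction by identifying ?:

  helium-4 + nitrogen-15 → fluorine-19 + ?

Conserve mass number: 4 + 15 = 19 + A, so A = 0.
Conserve atomic number: 2 + 7 = 9 + Z, so Z = 0.
A = 0 and Z = 0 is γ — a gamma ray.

gamma ray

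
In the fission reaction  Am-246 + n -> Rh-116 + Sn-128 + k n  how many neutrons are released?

3

Conserve mass number: 247 = 116 + 128 + k, so k = 247 − 244 = 3.
Check atomic number: 95 = 45 + 50 + 0 = 95. ✓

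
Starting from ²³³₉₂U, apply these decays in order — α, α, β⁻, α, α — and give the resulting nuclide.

At-217

Start: (A, Z) = (233, 92).
After α: (229, 90).
After α: (225, 88).
After β⁻: (225, 89).
After α: (221, 87).
After α: (217, 85).
Z = 85 is astatine.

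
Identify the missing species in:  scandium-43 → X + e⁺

Ca-43

Conserve mass number: 43 = A + 0, so A = 43.
Conserve atomic number: 21 = Z + 1, so Z = 20.
Z = 20 is calcium, so the species is calcium-43.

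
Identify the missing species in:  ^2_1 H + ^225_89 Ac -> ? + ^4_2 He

Ra-223

Conserve mass number: 2 + 225 = A + 4, so A = 223.
Conserve atomic number: 1 + 89 = Z + 2, so Z = 88.
Z = 88 is radium, so the species is ^223_88 Ra.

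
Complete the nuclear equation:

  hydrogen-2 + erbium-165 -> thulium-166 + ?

Conserve mass number: 2 + 165 = 166 + A, so A = 1.
Conserve atomic number: 1 + 68 = 69 + Z, so Z = 0.
A = 1 and Z = 0 is neutron — a neutron.

neutron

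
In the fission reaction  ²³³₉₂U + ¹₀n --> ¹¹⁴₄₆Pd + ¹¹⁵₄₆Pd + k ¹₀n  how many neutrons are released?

Conserve mass number: 234 = 114 + 115 + k, so k = 234 − 229 = 5.
Check atomic number: 92 = 46 + 46 + 0 = 92. ✓

5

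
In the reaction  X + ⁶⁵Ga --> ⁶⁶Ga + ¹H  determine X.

deuteron

Conserve mass number: A + 65 = 66 + 1, so A = 2.
Conserve atomic number: Z + 31 = 31 + 1, so Z = 1.
A = 2 and Z = 1 is ²H — a deuteron.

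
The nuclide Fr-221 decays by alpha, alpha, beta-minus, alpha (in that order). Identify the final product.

Start: (A, Z) = (221, 87).
After α: (217, 85).
After α: (213, 83).
After β⁻: (213, 84).
After α: (209, 82).
Z = 82 is lead.

Pb-209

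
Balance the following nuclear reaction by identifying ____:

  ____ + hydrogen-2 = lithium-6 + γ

alpha particle

Conserve mass number: A + 2 = 6 + 0, so A = 4.
Conserve atomic number: Z + 1 = 3 + 0, so Z = 2.
A = 4 and Z = 2 is helium-4 — an alpha particle.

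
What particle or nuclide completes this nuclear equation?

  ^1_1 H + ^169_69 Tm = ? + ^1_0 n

Yb-169

Conserve mass number: 1 + 169 = A + 1, so A = 169.
Conserve atomic number: 1 + 69 = Z + 0, so Z = 70.
Z = 70 is ytterbium, so the species is ^169_70 Yb.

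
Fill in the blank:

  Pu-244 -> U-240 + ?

alpha particle

Conserve mass number: 244 = 240 + A, so A = 4.
Conserve atomic number: 94 = 92 + Z, so Z = 2.
A = 4 and Z = 2 is He-4 — an alpha particle.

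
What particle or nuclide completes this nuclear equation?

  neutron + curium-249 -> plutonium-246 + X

alpha particle

Conserve mass number: 1 + 249 = 246 + A, so A = 4.
Conserve atomic number: 0 + 96 = 94 + Z, so Z = 2.
A = 4 and Z = 2 is helium-4 — an alpha particle.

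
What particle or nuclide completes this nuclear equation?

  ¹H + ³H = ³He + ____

neutron

Conserve mass number: 1 + 3 = 3 + A, so A = 1.
Conserve atomic number: 1 + 1 = 2 + Z, so Z = 0.
A = 1 and Z = 0 is ¹n — a neutron.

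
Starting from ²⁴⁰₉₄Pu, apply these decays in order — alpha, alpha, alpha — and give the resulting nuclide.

Start: (A, Z) = (240, 94).
After α: (236, 92).
After α: (232, 90).
After α: (228, 88).
Z = 88 is radium.

Ra-228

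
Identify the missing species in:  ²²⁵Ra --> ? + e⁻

Ac-225

Conserve mass number: 225 = A + 0, so A = 225.
Conserve atomic number: 88 = Z − 1, so Z = 89.
Z = 89 is actinium, so the species is ²²⁵Ac.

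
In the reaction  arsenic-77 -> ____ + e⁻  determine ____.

Conserve mass number: 77 = A + 0, so A = 77.
Conserve atomic number: 33 = Z − 1, so Z = 34.
Z = 34 is selenium, so the species is selenium-77.

Se-77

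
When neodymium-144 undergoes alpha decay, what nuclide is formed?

Alpha decay: mass number changes by -4, atomic number by -2.
A: 144 − 4 = 140; Z: 60 − 2 = 58.
Z = 58 is cerium, so the daughter is cerium-140.

Ce-140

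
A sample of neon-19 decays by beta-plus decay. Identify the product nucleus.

Beta-plus decay: mass number changes by +0, atomic number by -1.
A: 19 = 19; Z: 10 − 1 = 9.
Z = 9 is fluorine, so the daughter is fluorine-19.

F-19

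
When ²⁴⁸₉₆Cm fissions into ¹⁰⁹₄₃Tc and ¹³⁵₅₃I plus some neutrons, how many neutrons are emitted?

Conserve mass number: 248 = 109 + 135 + k, so k = 248 − 244 = 4.
Check atomic number: 96 = 43 + 53 + 0 = 96. ✓

4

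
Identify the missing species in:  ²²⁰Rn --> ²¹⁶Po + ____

alpha particle

Conserve mass number: 220 = 216 + A, so A = 4.
Conserve atomic number: 86 = 84 + Z, so Z = 2.
A = 4 and Z = 2 is ⁴He — an alpha particle.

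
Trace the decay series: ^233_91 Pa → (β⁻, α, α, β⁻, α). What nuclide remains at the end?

Start: (A, Z) = (233, 91).
After β⁻: (233, 92).
After α: (229, 90).
After α: (225, 88).
After β⁻: (225, 89).
After α: (221, 87).
Z = 87 is francium.

Fr-221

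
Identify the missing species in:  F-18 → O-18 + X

positron

Conserve mass number: 18 = 18 + A, so A = 0.
Conserve atomic number: 9 = 8 + Z, so Z = 1.
A = 0 and Z = 1 is e⁺ — a positron.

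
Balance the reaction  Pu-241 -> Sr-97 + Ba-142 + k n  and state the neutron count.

2

Conserve mass number: 241 = 97 + 142 + k, so k = 241 − 239 = 2.
Check atomic number: 94 = 38 + 56 + 0 = 94. ✓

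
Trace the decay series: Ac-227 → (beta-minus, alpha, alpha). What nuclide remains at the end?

Rn-219

Start: (A, Z) = (227, 89).
After β⁻: (227, 90).
After α: (223, 88).
After α: (219, 86).
Z = 86 is radon.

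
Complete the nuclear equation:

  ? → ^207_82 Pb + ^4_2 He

Conserve mass number: A = 207 + 4, so A = 211.
Conserve atomic number: Z = 82 + 2, so Z = 84.
Z = 84 is polonium, so the species is ^211_84 Po.

Po-211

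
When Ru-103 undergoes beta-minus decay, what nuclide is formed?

Rh-103

Beta-minus decay: mass number changes by +0, atomic number by +1.
A: 103 = 103; Z: 44 + 1 = 45.
Z = 45 is rhodium, so the daughter is Rh-103.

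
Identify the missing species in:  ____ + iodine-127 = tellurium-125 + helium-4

Conserve mass number: A + 127 = 125 + 4, so A = 2.
Conserve atomic number: Z + 53 = 52 + 2, so Z = 1.
A = 2 and Z = 1 is hydrogen-2 — a deuteron.

deuteron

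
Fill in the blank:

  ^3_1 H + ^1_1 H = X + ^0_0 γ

He-4

Conserve mass number: 3 + 1 = A + 0, so A = 4.
Conserve atomic number: 1 + 1 = Z + 0, so Z = 2.
A = 4 and Z = 2 is ^4_2 He — an alpha particle.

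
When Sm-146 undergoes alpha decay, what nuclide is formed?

Alpha decay: mass number changes by -4, atomic number by -2.
A: 146 − 4 = 142; Z: 62 − 2 = 60.
Z = 60 is neodymium, so the daughter is Nd-142.

Nd-142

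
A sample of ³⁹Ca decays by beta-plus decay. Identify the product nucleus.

K-39

Beta-plus decay: mass number changes by +0, atomic number by -1.
A: 39 = 39; Z: 20 − 1 = 19.
Z = 19 is potassium, so the daughter is ³⁹K.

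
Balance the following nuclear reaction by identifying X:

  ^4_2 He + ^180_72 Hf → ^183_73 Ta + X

proton

Conserve mass number: 4 + 180 = 183 + A, so A = 1.
Conserve atomic number: 2 + 72 = 73 + Z, so Z = 1.
A = 1 and Z = 1 is ^1_1 H — a proton.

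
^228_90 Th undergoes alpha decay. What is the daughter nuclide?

Alpha decay: mass number changes by -4, atomic number by -2.
A: 228 − 4 = 224; Z: 90 − 2 = 88.
Z = 88 is radium, so the daughter is ^224_88 Ra.

Ra-224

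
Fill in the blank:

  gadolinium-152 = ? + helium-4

Sm-148

Conserve mass number: 152 = A + 4, so A = 148.
Conserve atomic number: 64 = Z + 2, so Z = 62.
Z = 62 is samarium, so the species is samarium-148.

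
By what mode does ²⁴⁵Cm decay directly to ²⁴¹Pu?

ΔA = 241 − 245 = -4; ΔZ = 94 − 96 = -2.
A drops by 4 and Z drops by 2 — the signature of alpha emission.

alpha decay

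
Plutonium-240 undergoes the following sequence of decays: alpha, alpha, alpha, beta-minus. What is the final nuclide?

Ac-228

Start: (A, Z) = (240, 94).
After α: (236, 92).
After α: (232, 90).
After α: (228, 88).
After β⁻: (228, 89).
Z = 89 is actinium.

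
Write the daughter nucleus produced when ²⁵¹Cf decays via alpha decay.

Cm-247

Alpha decay: mass number changes by -4, atomic number by -2.
A: 251 − 4 = 247; Z: 98 − 2 = 96.
Z = 96 is curium, so the daughter is ²⁴⁷Cm.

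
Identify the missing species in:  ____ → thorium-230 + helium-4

U-234

Conserve mass number: A = 230 + 4, so A = 234.
Conserve atomic number: Z = 90 + 2, so Z = 92.
Z = 92 is uranium, so the species is uranium-234.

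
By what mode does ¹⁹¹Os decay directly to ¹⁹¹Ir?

ΔA = 191 − 191 = 0; ΔZ = 77 − 76 = +1.
A is unchanged and Z rises by 1 — a neutron has become a proton (β⁻ decay).

beta-minus decay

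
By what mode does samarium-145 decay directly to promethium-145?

ΔA = 145 − 145 = 0; ΔZ = 61 − 62 = -1.
A is unchanged and Z drops by 1 — a proton has become a neutron (β⁺ emission or electron capture).

beta-plus decay or electron capture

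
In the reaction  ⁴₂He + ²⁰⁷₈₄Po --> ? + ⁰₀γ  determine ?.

Conserve mass number: 4 + 207 = A + 0, so A = 211.
Conserve atomic number: 2 + 84 = Z + 0, so Z = 86.
Z = 86 is radon, so the species is ²¹¹₈₆Rn.

Rn-211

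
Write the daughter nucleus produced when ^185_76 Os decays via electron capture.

Re-185

Electron capture: mass number changes by +0, atomic number by -1.
A: 185 = 185; Z: 76 − 1 = 75.
Z = 75 is rhenium, so the daughter is ^185_75 Re.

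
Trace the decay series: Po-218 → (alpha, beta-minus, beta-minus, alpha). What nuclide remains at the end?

Start: (A, Z) = (218, 84).
After α: (214, 82).
After β⁻: (214, 83).
After β⁻: (214, 84).
After α: (210, 82).
Z = 82 is lead.

Pb-210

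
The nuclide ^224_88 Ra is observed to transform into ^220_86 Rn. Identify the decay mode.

alpha decay

ΔA = 220 − 224 = -4; ΔZ = 86 − 88 = -2.
A drops by 4 and Z drops by 2 — the signature of alpha emission.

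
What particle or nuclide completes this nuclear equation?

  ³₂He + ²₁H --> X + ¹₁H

He-4

Conserve mass number: 3 + 2 = A + 1, so A = 4.
Conserve atomic number: 2 + 1 = Z + 1, so Z = 2.
A = 4 and Z = 2 is ⁴₂He — an alpha particle.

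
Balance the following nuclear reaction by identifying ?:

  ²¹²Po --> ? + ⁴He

Pb-208

Conserve mass number: 212 = A + 4, so A = 208.
Conserve atomic number: 84 = Z + 2, so Z = 82.
Z = 82 is lead, so the species is ²⁰⁸Pb.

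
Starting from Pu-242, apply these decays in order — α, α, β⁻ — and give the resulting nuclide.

Start: (A, Z) = (242, 94).
After α: (238, 92).
After α: (234, 90).
After β⁻: (234, 91).
Z = 91 is protactinium.

Pa-234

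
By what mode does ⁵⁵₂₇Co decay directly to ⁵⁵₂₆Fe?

ΔA = 55 − 55 = 0; ΔZ = 26 − 27 = -1.
A is unchanged and Z drops by 1 — a proton has become a neutron (β⁺ emission or electron capture).

beta-plus decay or electron capture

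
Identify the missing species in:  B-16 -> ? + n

Conserve mass number: 16 = A + 1, so A = 15.
Conserve atomic number: 5 = Z + 0, so Z = 5.
Z = 5 is boron, so the species is B-15.

B-15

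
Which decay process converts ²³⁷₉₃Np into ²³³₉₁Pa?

ΔA = 233 − 237 = -4; ΔZ = 91 − 93 = -2.
A drops by 4 and Z drops by 2 — the signature of alpha emission.

alpha decay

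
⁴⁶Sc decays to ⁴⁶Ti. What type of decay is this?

beta-minus decay

ΔA = 46 − 46 = 0; ΔZ = 22 − 21 = +1.
A is unchanged and Z rises by 1 — a neutron has become a proton (β⁻ decay).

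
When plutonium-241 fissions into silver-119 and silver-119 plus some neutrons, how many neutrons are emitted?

Conserve mass number: 241 = 119 + 119 + k, so k = 241 − 238 = 3.
Check atomic number: 94 = 47 + 47 + 0 = 94. ✓

3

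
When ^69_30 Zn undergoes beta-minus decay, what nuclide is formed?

Ga-69

Beta-minus decay: mass number changes by +0, atomic number by +1.
A: 69 = 69; Z: 30 + 1 = 31.
Z = 31 is gallium, so the daughter is ^69_31 Ga.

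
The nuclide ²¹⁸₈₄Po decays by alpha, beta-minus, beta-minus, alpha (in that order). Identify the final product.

Pb-210

Start: (A, Z) = (218, 84).
After α: (214, 82).
After β⁻: (214, 83).
After β⁻: (214, 84).
After α: (210, 82).
Z = 82 is lead.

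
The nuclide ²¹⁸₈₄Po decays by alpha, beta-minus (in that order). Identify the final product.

Start: (A, Z) = (218, 84).
After α: (214, 82).
After β⁻: (214, 83).
Z = 83 is bismuth.

Bi-214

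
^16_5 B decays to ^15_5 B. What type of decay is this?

neutron emission

ΔA = 15 − 16 = -1; ΔZ = 5 − 5 = +0.
A drops by 1 with Z unchanged — a neutron was emitted.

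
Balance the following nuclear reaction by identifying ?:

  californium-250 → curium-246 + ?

Conserve mass number: 250 = 246 + A, so A = 4.
Conserve atomic number: 98 = 96 + Z, so Z = 2.
A = 4 and Z = 2 is helium-4 — an alpha particle.

alpha particle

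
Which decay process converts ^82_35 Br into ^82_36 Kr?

beta-minus decay

ΔA = 82 − 82 = 0; ΔZ = 36 − 35 = +1.
A is unchanged and Z rises by 1 — a neutron has become a proton (β⁻ decay).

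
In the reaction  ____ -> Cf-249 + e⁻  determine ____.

Bk-249

Conserve mass number: A = 249 + 0, so A = 249.
Conserve atomic number: Z = 98 − 1, so Z = 97.
Z = 97 is berkelium, so the species is Bk-249.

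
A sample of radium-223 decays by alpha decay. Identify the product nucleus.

Alpha decay: mass number changes by -4, atomic number by -2.
A: 223 − 4 = 219; Z: 88 − 2 = 86.
Z = 86 is radon, so the daughter is radon-219.

Rn-219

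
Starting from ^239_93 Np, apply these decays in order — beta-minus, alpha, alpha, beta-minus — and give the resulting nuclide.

Start: (A, Z) = (239, 93).
After β⁻: (239, 94).
After α: (235, 92).
After α: (231, 90).
After β⁻: (231, 91).
Z = 91 is protactinium.

Pa-231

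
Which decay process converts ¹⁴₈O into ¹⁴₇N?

beta-plus decay or electron capture

ΔA = 14 − 14 = 0; ΔZ = 7 − 8 = -1.
A is unchanged and Z drops by 1 — a proton has become a neutron (β⁺ emission or electron capture).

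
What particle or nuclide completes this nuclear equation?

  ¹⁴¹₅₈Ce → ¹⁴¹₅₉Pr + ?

beta-minus particle

Conserve mass number: 141 = 141 + A, so A = 0.
Conserve atomic number: 58 = 59 + Z, so Z = -1.
A = 0 and Z = -1 is ⁰₋₁e — a beta-minus particle.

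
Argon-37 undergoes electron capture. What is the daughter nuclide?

Electron capture: mass number changes by +0, atomic number by -1.
A: 37 = 37; Z: 18 − 1 = 17.
Z = 17 is chlorine, so the daughter is chlorine-37.

Cl-37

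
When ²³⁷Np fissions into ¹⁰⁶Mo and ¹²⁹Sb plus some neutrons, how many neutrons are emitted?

2

Conserve mass number: 237 = 106 + 129 + k, so k = 237 − 235 = 2.
Check atomic number: 93 = 42 + 51 + 0 = 93. ✓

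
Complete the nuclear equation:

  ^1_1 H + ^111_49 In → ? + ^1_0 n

Sn-111

Conserve mass number: 1 + 111 = A + 1, so A = 111.
Conserve atomic number: 1 + 49 = Z + 0, so Z = 50.
Z = 50 is tin, so the species is ^111_50 Sn.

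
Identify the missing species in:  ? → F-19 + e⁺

Conserve mass number: A = 19 + 0, so A = 19.
Conserve atomic number: Z = 9 + 1, so Z = 10.
Z = 10 is neon, so the species is Ne-19.

Ne-19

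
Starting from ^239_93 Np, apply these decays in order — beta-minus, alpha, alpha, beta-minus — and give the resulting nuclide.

Start: (A, Z) = (239, 93).
After β⁻: (239, 94).
After α: (235, 92).
After α: (231, 90).
After β⁻: (231, 91).
Z = 91 is protactinium.

Pa-231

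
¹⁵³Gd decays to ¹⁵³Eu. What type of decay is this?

ΔA = 153 − 153 = 0; ΔZ = 63 − 64 = -1.
A is unchanged and Z drops by 1 — a proton has become a neutron (β⁺ emission or electron capture).

beta-plus decay or electron capture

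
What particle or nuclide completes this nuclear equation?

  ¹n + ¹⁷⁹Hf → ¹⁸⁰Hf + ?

gamma ray

Conserve mass number: 1 + 179 = 180 + A, so A = 0.
Conserve atomic number: 0 + 72 = 72 + Z, so Z = 0.
A = 0 and Z = 0 is γ — a gamma ray.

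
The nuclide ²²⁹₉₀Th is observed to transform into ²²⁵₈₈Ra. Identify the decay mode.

alpha decay

ΔA = 225 − 229 = -4; ΔZ = 88 − 90 = -2.
A drops by 4 and Z drops by 2 — the signature of alpha emission.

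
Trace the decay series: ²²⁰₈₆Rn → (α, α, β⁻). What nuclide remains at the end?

Start: (A, Z) = (220, 86).
After α: (216, 84).
After α: (212, 82).
After β⁻: (212, 83).
Z = 83 is bismuth.

Bi-212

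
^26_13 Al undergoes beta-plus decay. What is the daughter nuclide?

Mg-26

Beta-plus decay: mass number changes by +0, atomic number by -1.
A: 26 = 26; Z: 13 − 1 = 12.
Z = 12 is magnesium, so the daughter is ^26_12 Mg.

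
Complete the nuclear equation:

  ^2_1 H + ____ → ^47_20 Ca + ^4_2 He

Conserve mass number: 2 + A = 47 + 4, so A = 49.
Conserve atomic number: 1 + Z = 20 + 2, so Z = 21.
Z = 21 is scandium, so the species is ^49_21 Sc.

Sc-49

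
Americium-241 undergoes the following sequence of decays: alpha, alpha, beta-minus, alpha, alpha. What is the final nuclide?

Start: (A, Z) = (241, 95).
After α: (237, 93).
After α: (233, 91).
After β⁻: (233, 92).
After α: (229, 90).
After α: (225, 88).
Z = 88 is radium.

Ra-225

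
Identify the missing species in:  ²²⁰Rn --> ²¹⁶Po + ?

alpha particle

Conserve mass number: 220 = 216 + A, so A = 4.
Conserve atomic number: 86 = 84 + Z, so Z = 2.
A = 4 and Z = 2 is ⁴He — an alpha particle.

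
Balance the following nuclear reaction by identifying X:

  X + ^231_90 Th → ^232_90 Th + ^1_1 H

deuteron

Conserve mass number: A + 231 = 232 + 1, so A = 2.
Conserve atomic number: Z + 90 = 90 + 1, so Z = 1.
A = 2 and Z = 1 is ^2_1 H — a deuteron.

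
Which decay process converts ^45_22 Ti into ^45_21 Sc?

ΔA = 45 − 45 = 0; ΔZ = 21 − 22 = -1.
A is unchanged and Z drops by 1 — a proton has become a neutron (β⁺ emission or electron capture).

beta-plus decay or electron capture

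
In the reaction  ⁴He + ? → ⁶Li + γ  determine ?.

Conserve mass number: 4 + A = 6 + 0, so A = 2.
Conserve atomic number: 2 + Z = 3 + 0, so Z = 1.
A = 2 and Z = 1 is ²H — a deuteron.

deuteron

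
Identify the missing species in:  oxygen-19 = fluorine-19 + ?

Conserve mass number: 19 = 19 + A, so A = 0.
Conserve atomic number: 8 = 9 + Z, so Z = -1.
A = 0 and Z = -1 is e⁻ — a beta-minus particle.

beta-minus particle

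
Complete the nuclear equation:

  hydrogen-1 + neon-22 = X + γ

Na-23

Conserve mass number: 1 + 22 = A + 0, so A = 23.
Conserve atomic number: 1 + 10 = Z + 0, so Z = 11.
Z = 11 is sodium, so the species is sodium-23.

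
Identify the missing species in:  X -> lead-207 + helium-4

Po-211

Conserve mass number: A = 207 + 4, so A = 211.
Conserve atomic number: Z = 82 + 2, so Z = 84.
Z = 84 is polonium, so the species is polonium-211.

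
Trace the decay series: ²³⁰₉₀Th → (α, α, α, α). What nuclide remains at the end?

Start: (A, Z) = (230, 90).
After α: (226, 88).
After α: (222, 86).
After α: (218, 84).
After α: (214, 82).
Z = 82 is lead.

Pb-214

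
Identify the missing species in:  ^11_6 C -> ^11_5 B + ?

Conserve mass number: 11 = 11 + A, so A = 0.
Conserve atomic number: 6 = 5 + Z, so Z = 1.
A = 0 and Z = 1 is ^0_1 e — a positron.

positron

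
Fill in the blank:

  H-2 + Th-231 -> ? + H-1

Th-232

Conserve mass number: 2 + 231 = A + 1, so A = 232.
Conserve atomic number: 1 + 90 = Z + 1, so Z = 90.
Z = 90 is thorium, so the species is Th-232.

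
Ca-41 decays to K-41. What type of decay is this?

beta-plus decay or electron capture

ΔA = 41 − 41 = 0; ΔZ = 19 − 20 = -1.
A is unchanged and Z drops by 1 — a proton has become a neutron (β⁺ emission or electron capture).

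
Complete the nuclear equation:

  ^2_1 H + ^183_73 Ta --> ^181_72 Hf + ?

Conserve mass number: 2 + 183 = 181 + A, so A = 4.
Conserve atomic number: 1 + 73 = 72 + Z, so Z = 2.
A = 4 and Z = 2 is ^4_2 He — an alpha particle.

alpha particle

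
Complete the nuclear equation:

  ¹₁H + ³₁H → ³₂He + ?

neutron

Conserve mass number: 1 + 3 = 3 + A, so A = 1.
Conserve atomic number: 1 + 1 = 2 + Z, so Z = 0.
A = 1 and Z = 0 is ¹₀n — a neutron.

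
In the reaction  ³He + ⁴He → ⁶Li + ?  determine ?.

proton

Conserve mass number: 3 + 4 = 6 + A, so A = 1.
Conserve atomic number: 2 + 2 = 3 + Z, so Z = 1.
A = 1 and Z = 1 is ¹H — a proton.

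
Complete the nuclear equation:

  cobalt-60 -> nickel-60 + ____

beta-minus particle

Conserve mass number: 60 = 60 + A, so A = 0.
Conserve atomic number: 27 = 28 + Z, so Z = -1.
A = 0 and Z = -1 is e⁻ — a beta-minus particle.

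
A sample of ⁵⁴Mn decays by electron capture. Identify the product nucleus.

Electron capture: mass number changes by +0, atomic number by -1.
A: 54 = 54; Z: 25 − 1 = 24.
Z = 24 is chromium, so the daughter is ⁵⁴Cr.

Cr-54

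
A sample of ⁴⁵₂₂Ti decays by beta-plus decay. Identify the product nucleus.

Beta-plus decay: mass number changes by +0, atomic number by -1.
A: 45 = 45; Z: 22 − 1 = 21.
Z = 21 is scandium, so the daughter is ⁴⁵₂₁Sc.

Sc-45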